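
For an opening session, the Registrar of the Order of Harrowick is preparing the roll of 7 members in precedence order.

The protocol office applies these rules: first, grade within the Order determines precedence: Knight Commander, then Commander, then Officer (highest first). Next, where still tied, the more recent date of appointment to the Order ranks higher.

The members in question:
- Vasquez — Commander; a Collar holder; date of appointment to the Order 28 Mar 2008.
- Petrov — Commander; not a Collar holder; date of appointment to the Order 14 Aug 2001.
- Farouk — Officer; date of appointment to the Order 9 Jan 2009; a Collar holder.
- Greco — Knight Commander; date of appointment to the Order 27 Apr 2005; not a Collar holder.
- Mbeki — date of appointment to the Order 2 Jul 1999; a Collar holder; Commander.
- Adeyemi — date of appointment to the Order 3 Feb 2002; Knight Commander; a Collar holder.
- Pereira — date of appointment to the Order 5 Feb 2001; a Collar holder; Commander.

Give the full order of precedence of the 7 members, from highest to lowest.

Greco, Adeyemi, Vasquez, Petrov, Pereira, Mbeki, Farouk

By grade within the Order: Greco and Adeyemi (Knight Commander); then Vasquez, Petrov, Pereira and Mbeki (Commander); then Farouk (Officer).
Among Greco and Adeyemi, by date of appointment to the Order (later first): Greco (27 Apr 2005) before Adeyemi (3 Feb 2002).
Among Vasquez, Petrov, Pereira and Mbeki, by date of appointment to the Order (later first): Vasquez (28 Mar 2008) before Petrov (14 Aug 2001) before Pereira (5 Feb 2001) before Mbeki (2 Jul 1999).
Full order: Greco, Adeyemi, Vasquez, Petrov, Pereira, Mbeki, Farouk.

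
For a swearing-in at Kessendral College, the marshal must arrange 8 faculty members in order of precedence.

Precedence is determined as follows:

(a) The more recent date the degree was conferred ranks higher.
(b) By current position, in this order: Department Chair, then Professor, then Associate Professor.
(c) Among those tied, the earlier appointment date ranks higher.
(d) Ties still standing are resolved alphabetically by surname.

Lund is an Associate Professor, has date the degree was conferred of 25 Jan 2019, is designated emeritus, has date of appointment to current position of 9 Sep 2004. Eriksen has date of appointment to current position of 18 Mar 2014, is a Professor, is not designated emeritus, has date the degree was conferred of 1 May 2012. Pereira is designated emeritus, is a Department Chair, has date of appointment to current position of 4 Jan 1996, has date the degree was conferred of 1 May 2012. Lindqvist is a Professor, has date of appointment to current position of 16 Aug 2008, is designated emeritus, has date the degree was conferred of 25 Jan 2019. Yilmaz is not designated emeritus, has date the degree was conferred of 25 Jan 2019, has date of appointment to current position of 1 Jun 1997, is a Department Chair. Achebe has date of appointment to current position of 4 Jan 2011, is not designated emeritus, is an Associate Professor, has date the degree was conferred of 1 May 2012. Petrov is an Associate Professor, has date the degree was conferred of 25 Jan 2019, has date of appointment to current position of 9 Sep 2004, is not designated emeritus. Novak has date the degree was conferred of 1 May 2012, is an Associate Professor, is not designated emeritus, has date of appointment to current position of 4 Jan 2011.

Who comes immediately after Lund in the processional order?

By date the degree was conferred (later first): Yilmaz, Lindqvist, Lund and Petrov (each 25 Jan 2019); then Pereira, Eriksen, Achebe and Novak (each 1 May 2012).
Among Yilmaz, Lindqvist, Lund and Petrov, by current position: Yilmaz (Department Chair) before Lindqvist (Professor) before Lund and Petrov (Associate Professor).
Lund and Petrov both have date of appointment to current position 9 Sep 2004, so the next rule applies.
Among Lund and Petrov, alphabetically by surname: Lund before Petrov.
Among Pereira, Eriksen, Achebe and Novak, by current position: Pereira (Department Chair) before Eriksen (Professor) before Achebe and Novak (Associate Professor).
Achebe and Novak both have date of appointment to current position 4 Jan 2011, so the next rule applies.
Among Achebe and Novak, alphabetically by surname: Achebe before Novak.
Order: Yilmaz, Lindqvist, Lund, Petrov, Pereira, Eriksen, Achebe, Novak.

Petrov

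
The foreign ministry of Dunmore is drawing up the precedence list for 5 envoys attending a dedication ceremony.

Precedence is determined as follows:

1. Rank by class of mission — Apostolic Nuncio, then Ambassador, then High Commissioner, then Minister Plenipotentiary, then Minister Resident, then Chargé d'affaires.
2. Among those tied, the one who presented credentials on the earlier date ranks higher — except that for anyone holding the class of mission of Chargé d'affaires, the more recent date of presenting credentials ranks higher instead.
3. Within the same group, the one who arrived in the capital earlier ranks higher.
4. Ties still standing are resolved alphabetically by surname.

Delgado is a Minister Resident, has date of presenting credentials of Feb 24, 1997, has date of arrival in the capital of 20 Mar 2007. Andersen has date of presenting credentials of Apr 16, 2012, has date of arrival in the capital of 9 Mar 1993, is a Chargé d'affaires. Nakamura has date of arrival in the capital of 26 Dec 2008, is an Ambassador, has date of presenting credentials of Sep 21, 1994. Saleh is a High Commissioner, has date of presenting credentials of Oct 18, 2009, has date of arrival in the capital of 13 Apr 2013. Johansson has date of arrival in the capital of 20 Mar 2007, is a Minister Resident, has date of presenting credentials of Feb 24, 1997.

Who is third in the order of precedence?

By class of mission: Nakamura (Ambassador); then Saleh (High Commissioner); then Delgado and Johansson (Minister Resident); then Andersen (Chargé d'affaires).
Delgado and Johansson both have date of presenting credentials Feb 24, 1997, so the next rule applies.
Delgado and Johansson both have date of arrival in the capital 20 Mar 2007, so the next rule applies.
Among Delgado and Johansson, alphabetically by surname: Delgado before Johansson.
Order: Nakamura, Saleh, Delgado, Johansson, Andersen.

Delgado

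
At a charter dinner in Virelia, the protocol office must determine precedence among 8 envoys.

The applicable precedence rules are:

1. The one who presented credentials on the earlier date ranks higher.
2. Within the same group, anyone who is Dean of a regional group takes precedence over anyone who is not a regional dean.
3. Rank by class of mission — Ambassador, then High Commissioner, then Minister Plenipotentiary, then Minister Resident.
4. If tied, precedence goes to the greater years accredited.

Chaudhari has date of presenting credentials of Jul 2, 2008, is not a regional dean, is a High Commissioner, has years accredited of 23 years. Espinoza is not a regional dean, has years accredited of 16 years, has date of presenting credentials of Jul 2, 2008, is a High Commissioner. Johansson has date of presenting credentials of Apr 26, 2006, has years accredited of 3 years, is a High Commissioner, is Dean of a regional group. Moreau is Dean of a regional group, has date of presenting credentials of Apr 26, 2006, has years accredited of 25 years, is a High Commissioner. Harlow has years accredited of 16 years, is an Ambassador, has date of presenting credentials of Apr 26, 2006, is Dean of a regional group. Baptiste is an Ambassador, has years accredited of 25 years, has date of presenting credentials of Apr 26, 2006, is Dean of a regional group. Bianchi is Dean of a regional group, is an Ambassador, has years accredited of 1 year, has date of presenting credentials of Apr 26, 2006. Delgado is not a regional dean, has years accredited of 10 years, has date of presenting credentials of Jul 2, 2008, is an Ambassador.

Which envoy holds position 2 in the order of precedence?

Harlow

By date of presenting credentials (earlier first): Baptiste, Harlow, Bianchi, Moreau and Johansson (each Apr 26, 2006); then Delgado, Chaudhari and Espinoza (each Jul 2, 2008).
Baptiste, Harlow, Bianchi, Moreau and Johansson are each Dean of a regional group, so the next rule applies.
Among Baptiste, Harlow, Bianchi, Moreau and Johansson, by class of mission: Baptiste, Harlow and Bianchi (Ambassador) before Moreau and Johansson (High Commissioner).
Among Baptiste, Harlow and Bianchi, by years accredited (higher first): Baptiste (25 years) before Harlow (16 years) before Bianchi (1 year).
Among Moreau and Johansson, by years accredited (higher first): Moreau (25 years) before Johansson (3 years).
Delgado, Chaudhari and Espinoza are each not a regional dean, so the next rule applies.
Among Delgado, Chaudhari and Espinoza, by class of mission: Delgado (Ambassador) before Chaudhari and Espinoza (High Commissioner).
Among Chaudhari and Espinoza, by years accredited (higher first): Chaudhari (23 years) before Espinoza (16 years).
Order: Baptiste, Harlow, Bianchi, Moreau, Johansson, Delgado, Chaudhari, Espinoza.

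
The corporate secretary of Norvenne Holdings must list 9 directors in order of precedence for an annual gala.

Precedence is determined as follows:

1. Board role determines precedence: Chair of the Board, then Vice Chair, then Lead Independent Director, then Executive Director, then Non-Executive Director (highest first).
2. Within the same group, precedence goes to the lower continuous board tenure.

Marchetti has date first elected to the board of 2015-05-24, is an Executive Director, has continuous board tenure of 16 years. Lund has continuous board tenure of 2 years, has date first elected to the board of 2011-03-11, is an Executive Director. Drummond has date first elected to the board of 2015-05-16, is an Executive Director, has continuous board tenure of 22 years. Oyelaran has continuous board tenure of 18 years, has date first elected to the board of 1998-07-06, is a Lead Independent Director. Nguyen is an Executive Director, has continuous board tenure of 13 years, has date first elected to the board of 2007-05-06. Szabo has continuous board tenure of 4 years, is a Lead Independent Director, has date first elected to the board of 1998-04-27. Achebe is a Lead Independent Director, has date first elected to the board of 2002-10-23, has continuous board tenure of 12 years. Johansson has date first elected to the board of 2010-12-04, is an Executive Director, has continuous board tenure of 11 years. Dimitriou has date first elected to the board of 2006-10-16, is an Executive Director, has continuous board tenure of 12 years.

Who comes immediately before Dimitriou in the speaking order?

By board role: Szabo, Achebe and Oyelaran (Lead Independent Director); then Lund, Johansson, Dimitriou, Nguyen, Marchetti and Drummond (Executive Director).
Among Szabo, Achebe and Oyelaran, by continuous board tenure (lower first): Szabo (4 years) before Achebe (12 years) before Oyelaran (18 years).
Among Lund, Johansson, Dimitriou, Nguyen, Marchetti and Drummond, by continuous board tenure (lower first): Lund (2 years) before Johansson (11 years) before Dimitriou (12 years) before Nguyen (13 years) before Marchetti (16 years) before Drummond (22 years).
Order: Szabo, Achebe, Oyelaran, Lund, Johansson, Dimitriou, Nguyen, Marchetti, Drummond.

Johansson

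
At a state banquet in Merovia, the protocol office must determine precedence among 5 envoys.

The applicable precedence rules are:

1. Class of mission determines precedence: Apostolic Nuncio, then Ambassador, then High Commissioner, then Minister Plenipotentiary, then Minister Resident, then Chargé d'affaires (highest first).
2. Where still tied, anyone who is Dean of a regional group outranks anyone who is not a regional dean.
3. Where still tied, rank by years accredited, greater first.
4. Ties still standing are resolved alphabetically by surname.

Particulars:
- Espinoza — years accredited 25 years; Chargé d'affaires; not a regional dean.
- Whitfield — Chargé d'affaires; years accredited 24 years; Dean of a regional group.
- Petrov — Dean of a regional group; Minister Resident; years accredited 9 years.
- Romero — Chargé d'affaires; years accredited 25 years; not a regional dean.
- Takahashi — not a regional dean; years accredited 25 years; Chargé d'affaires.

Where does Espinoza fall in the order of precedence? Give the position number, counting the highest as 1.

3

By class of mission: Petrov (Minister Resident); then Whitfield, Espinoza, Romero and Takahashi (Chargé d'affaires).
Among Whitfield, Espinoza, Romero and Takahashi, Dean of a regional group before not a regional dean: Whitfield (Dean of a regional group) before Espinoza, Romero and Takahashi (not a regional dean).
Espinoza, Romero and Takahashi all have years accredited 25 years, so the next rule applies.
Among Espinoza, Romero and Takahashi, alphabetically by surname: Espinoza before Romero before Takahashi.
Order: Petrov, Whitfield, Espinoza, Romero, Takahashi. So position 3.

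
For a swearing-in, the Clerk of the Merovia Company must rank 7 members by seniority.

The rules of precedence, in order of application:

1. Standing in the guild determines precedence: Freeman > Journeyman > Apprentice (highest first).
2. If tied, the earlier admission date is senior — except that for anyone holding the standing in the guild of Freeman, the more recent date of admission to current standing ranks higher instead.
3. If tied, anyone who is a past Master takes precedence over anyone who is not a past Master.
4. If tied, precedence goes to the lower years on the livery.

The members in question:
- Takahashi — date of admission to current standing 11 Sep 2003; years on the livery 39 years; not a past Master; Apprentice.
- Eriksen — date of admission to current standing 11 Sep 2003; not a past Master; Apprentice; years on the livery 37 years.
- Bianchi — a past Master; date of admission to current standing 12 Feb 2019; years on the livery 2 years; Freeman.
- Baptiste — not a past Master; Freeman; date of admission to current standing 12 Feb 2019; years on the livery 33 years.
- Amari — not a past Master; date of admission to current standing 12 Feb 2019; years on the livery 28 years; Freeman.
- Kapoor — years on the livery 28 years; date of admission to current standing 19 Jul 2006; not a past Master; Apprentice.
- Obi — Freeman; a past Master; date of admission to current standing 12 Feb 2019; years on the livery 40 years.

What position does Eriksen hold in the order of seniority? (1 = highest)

5

By standing in the guild: Bianchi, Obi, Amari and Baptiste (Freeman); then Eriksen, Takahashi and Kapoor (Apprentice).
Bianchi, Obi, Amari and Baptiste all have date of admission to current standing 12 Feb 2019, so the next rule applies.
Among Bianchi, Obi, Amari and Baptiste, a past Master before not a past Master: Bianchi and Obi (a past Master) before Amari and Baptiste (not a past Master).
Among Bianchi and Obi, by years on the livery (lower first): Bianchi (2 years) before Obi (40 years).
Among Amari and Baptiste, by years on the livery (lower first): Amari (28 years) before Baptiste (33 years).
Among Eriksen, Takahashi and Kapoor, by date of admission to current standing (earlier first): Eriksen and Takahashi (11 Sep 2003) before Kapoor (19 Jul 2006).
Eriksen and Takahashi are each not a past Master, so the next rule applies.
Among Eriksen and Takahashi, by years on the livery (lower first): Eriksen (37 years) before Takahashi (39 years).
Order: Bianchi, Obi, Amari, Baptiste, Eriksen, Takahashi, Kapoor. So position 5.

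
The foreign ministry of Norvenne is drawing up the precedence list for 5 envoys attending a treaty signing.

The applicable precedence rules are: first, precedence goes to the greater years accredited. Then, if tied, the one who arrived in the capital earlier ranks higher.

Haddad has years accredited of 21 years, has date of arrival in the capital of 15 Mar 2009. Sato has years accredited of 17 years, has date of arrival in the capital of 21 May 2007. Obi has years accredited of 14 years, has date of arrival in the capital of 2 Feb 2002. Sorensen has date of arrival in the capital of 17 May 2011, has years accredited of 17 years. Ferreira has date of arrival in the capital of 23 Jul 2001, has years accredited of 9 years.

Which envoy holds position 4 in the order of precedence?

By years accredited (higher first): Haddad (21 years); then Sato and Sorensen (both 17 years); then Obi (14 years); then Ferreira (9 years).
Among Sato and Sorensen, by date of arrival in the capital (earlier first): Sato (21 May 2007) before Sorensen (17 May 2011).
Order: Haddad, Sato, Sorensen, Obi, Ferreira.

Obi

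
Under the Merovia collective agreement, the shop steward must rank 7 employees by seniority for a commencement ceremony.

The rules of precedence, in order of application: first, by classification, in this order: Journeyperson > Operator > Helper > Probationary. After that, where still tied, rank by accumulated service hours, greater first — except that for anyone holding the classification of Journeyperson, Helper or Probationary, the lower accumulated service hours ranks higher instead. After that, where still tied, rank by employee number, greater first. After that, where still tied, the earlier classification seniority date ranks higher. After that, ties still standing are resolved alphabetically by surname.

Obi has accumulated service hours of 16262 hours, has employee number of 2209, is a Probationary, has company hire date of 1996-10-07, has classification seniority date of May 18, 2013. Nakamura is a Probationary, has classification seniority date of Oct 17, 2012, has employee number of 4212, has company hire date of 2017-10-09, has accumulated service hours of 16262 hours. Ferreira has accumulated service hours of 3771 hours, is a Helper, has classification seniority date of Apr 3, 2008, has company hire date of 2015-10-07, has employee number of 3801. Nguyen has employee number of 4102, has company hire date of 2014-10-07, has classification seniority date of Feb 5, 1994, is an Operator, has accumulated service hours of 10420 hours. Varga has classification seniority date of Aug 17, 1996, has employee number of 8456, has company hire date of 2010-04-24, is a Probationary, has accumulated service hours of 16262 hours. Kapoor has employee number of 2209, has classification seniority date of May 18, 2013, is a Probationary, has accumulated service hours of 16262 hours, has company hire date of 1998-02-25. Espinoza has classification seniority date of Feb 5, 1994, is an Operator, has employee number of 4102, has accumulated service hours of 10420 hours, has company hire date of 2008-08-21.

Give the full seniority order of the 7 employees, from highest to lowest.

By classification: Espinoza and Nguyen (Operator); then Ferreira (Helper); then Varga, Nakamura, Kapoor and Obi (Probationary).
Espinoza and Nguyen both have accumulated service hours 10420 hours, so the next rule applies.
Espinoza and Nguyen both have employee number 4102, so the next rule applies.
Espinoza and Nguyen both have classification seniority date Feb 5, 1994, so the next rule applies.
Among Espinoza and Nguyen, alphabetically by surname: Espinoza before Nguyen.
Varga, Nakamura, Kapoor and Obi all have accumulated service hours 16262 hours, so the next rule applies.
Among Varga, Nakamura, Kapoor and Obi, by employee number (higher first): Varga (8456) before Nakamura (4212) before Kapoor and Obi (2209).
Kapoor and Obi both have classification seniority date May 18, 2013, so the next rule applies.
Among Kapoor and Obi, alphabetically by surname: Kapoor before Obi.
Full order: Espinoza, Nguyen, Ferreira, Varga, Nakamura, Kapoor, Obi.

Espinoza, Nguyen, Ferreira, Varga, Nakamura, Kapoor, Obi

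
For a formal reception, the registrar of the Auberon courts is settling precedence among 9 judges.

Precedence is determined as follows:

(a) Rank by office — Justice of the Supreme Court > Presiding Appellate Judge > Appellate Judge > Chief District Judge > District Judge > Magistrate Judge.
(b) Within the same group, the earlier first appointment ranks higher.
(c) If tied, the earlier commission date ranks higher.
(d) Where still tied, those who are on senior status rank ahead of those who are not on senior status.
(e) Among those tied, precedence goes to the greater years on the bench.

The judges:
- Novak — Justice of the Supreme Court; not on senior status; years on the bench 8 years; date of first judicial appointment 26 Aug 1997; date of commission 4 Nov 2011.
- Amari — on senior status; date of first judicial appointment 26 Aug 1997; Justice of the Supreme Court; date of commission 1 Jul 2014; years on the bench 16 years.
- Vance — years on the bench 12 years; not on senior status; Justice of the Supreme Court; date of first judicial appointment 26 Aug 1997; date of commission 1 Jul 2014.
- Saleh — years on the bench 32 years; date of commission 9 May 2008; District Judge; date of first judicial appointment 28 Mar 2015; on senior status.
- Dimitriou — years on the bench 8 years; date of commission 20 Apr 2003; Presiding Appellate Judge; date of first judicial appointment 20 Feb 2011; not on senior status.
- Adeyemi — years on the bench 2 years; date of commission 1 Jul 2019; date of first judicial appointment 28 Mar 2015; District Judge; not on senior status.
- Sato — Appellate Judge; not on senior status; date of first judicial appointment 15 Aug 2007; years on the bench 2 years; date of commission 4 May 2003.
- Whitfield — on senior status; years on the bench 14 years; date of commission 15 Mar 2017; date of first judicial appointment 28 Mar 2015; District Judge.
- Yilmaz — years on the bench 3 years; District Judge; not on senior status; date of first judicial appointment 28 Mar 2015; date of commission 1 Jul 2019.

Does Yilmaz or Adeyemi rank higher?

By office: Novak, Amari and Vance (Justice of the Supreme Court); then Dimitriou (Presiding Appellate Judge); then Sato (Appellate Judge); then Saleh, Whitfield, Yilmaz and Adeyemi (District Judge).
Novak, Amari and Vance all have date of first judicial appointment 26 Aug 1997, so the next rule applies.
Among Novak, Amari and Vance, by date of commission (earlier first): Novak (4 Nov 2011) before Amari and Vance (1 Jul 2014).
Among Amari and Vance, on senior status before not on senior status: Amari (on senior status) before Vance (not on senior status).
Saleh, Whitfield, Yilmaz and Adeyemi all have date of first judicial appointment 28 Mar 2015, so the next rule applies.
Among Saleh, Whitfield, Yilmaz and Adeyemi, by date of commission (earlier first): Saleh (9 May 2008) before Whitfield (15 Mar 2017) before Yilmaz and Adeyemi (1 Jul 2019).
Yilmaz and Adeyemi are each not on senior status, so the next rule applies.
Among Yilmaz and Adeyemi, by years on the bench (higher first): Yilmaz (3 years) before Adeyemi (2 years).
So Yilmaz takes precedence.

Yilmaz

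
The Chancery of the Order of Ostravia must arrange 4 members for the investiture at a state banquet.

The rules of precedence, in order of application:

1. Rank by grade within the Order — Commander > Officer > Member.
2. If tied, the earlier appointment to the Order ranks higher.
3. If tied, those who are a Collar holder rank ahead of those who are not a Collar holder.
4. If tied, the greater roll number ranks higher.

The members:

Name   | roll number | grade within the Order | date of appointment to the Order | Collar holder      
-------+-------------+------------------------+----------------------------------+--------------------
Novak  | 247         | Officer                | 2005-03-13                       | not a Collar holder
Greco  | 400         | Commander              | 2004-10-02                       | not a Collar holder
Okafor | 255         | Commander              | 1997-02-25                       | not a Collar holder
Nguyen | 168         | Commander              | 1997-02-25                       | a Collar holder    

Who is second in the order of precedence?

Okafor

By grade within the Order: Nguyen, Okafor and Greco (Commander); then Novak (Officer).
Among Nguyen, Okafor and Greco, by date of appointment to the Order (earlier first): Nguyen and Okafor (1997-02-25) before Greco (2004-10-02).
Among Nguyen and Okafor, a Collar holder before not a Collar holder: Nguyen (a Collar holder) before Okafor (not a Collar holder).
Order: Nguyen, Okafor, Greco, Novak.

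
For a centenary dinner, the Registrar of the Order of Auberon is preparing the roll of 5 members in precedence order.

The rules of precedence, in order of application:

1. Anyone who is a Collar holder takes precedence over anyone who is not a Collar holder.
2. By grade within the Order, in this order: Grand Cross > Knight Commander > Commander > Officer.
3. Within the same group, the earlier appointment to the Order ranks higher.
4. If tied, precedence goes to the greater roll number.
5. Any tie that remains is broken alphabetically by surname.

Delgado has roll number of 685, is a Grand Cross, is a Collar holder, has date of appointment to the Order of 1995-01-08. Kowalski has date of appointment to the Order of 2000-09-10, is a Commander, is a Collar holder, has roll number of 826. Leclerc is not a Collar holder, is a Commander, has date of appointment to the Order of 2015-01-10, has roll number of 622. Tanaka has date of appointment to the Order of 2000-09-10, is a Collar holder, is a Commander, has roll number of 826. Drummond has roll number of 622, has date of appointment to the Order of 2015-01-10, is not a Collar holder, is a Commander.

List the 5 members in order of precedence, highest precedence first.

Delgado, Kowalski, Tanaka, Drummond, Leclerc

By the first rule: Delgado, Kowalski and Tanaka (each a Collar holder); then Drummond and Leclerc (both not a Collar holder).
Among Delgado, Kowalski and Tanaka, by grade within the Order: Delgado (Grand Cross) before Kowalski and Tanaka (Commander).
Kowalski and Tanaka both have date of appointment to the Order 2000-09-10, so the next rule applies.
Kowalski and Tanaka both have roll number 826, so the next rule applies.
Among Kowalski and Tanaka, alphabetically by surname: Kowalski before Tanaka.
Drummond and Leclerc are each Commander, so the next rule applies.
Drummond and Leclerc both have date of appointment to the Order 2015-01-10, so the next rule applies.
Drummond and Leclerc both have roll number 622, so the next rule applies.
Among Drummond and Leclerc, alphabetically by surname: Drummond before Leclerc.
Full order: Delgado, Kowalski, Tanaka, Drummond, Leclerc.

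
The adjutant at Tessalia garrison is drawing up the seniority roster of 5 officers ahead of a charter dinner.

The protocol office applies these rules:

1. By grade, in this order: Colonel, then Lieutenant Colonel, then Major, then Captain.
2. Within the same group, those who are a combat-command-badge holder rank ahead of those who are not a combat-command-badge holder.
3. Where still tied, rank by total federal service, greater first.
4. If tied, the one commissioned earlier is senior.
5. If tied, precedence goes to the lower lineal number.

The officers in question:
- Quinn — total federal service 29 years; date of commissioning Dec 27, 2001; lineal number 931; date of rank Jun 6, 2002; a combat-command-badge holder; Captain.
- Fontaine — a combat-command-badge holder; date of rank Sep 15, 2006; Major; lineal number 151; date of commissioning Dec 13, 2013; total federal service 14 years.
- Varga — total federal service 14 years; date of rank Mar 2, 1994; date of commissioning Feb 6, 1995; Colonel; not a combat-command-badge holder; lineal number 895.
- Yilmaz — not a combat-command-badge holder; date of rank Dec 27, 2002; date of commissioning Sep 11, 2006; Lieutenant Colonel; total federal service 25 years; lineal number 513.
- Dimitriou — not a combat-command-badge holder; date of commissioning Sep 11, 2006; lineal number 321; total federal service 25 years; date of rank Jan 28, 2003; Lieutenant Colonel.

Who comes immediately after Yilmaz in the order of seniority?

By grade: Varga (Colonel); then Dimitriou and Yilmaz (Lieutenant Colonel); then Fontaine (Major); then Quinn (Captain).
Dimitriou and Yilmaz are each not a combat-command-badge holder, so the next rule applies.
Dimitriou and Yilmaz both have total federal service 25 years, so the next rule applies.
Dimitriou and Yilmaz both have date of commissioning Sep 11, 2006, so the next rule applies.
Among Dimitriou and Yilmaz, by lineal number (lower first): Dimitriou (321) before Yilmaz (513).
Order: Varga, Dimitriou, Yilmaz, Fontaine, Quinn.

Fontaine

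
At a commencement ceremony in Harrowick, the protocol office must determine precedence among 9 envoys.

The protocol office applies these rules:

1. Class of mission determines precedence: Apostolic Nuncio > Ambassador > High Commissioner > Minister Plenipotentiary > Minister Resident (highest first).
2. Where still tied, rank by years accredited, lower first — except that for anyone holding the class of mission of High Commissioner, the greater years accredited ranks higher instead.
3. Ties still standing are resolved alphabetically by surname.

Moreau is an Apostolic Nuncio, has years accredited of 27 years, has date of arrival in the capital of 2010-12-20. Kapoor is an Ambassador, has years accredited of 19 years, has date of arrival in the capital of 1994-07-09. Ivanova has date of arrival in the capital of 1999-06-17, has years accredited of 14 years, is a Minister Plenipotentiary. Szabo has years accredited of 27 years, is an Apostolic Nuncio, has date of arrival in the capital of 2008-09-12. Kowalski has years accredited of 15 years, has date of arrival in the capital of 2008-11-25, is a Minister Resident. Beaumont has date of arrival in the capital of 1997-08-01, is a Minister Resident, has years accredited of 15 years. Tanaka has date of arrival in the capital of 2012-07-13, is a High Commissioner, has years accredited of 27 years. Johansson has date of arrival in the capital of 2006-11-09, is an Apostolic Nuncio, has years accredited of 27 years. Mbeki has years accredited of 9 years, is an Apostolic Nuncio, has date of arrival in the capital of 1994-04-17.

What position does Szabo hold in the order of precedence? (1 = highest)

By class of mission: Mbeki, Johansson, Moreau and Szabo (Apostolic Nuncio); then Kapoor (Ambassador); then Tanaka (High Commissioner); then Ivanova (Minister Plenipotentiary); then Beaumont and Kowalski (Minister Resident).
Among Mbeki, Johansson, Moreau and Szabo, by years accredited (lower first): Mbeki (9 years) before Johansson, Moreau and Szabo (27 years).
Among Johansson, Moreau and Szabo, alphabetically by surname: Johansson before Moreau before Szabo.
Beaumont and Kowalski both have years accredited 15 years, so the next rule applies.
Among Beaumont and Kowalski, alphabetically by surname: Beaumont before Kowalski.
Order: Mbeki, Johansson, Moreau, Szabo, Kapoor, Tanaka, Ivanova, Beaumont, Kowalski. So position 4.

4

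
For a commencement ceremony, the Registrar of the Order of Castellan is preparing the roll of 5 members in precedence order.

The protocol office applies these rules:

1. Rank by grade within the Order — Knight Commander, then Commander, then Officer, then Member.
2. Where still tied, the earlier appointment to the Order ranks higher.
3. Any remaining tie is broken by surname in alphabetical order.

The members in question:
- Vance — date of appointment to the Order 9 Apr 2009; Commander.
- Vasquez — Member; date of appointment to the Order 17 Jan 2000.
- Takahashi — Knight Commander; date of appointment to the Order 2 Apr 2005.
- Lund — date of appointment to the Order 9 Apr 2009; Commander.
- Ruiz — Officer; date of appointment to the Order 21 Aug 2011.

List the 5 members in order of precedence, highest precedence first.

Takahashi, Lund, Vance, Ruiz, Vasquez

By grade within the Order: Takahashi (Knight Commander); then Lund and Vance (Commander); then Ruiz (Officer); then Vasquez (Member).
Lund and Vance both have date of appointment to the Order 9 Apr 2009, so the next rule applies.
Among Lund and Vance, alphabetically by surname: Lund before Vance.
Full order: Takahashi, Lund, Vance, Ruiz, Vasquez.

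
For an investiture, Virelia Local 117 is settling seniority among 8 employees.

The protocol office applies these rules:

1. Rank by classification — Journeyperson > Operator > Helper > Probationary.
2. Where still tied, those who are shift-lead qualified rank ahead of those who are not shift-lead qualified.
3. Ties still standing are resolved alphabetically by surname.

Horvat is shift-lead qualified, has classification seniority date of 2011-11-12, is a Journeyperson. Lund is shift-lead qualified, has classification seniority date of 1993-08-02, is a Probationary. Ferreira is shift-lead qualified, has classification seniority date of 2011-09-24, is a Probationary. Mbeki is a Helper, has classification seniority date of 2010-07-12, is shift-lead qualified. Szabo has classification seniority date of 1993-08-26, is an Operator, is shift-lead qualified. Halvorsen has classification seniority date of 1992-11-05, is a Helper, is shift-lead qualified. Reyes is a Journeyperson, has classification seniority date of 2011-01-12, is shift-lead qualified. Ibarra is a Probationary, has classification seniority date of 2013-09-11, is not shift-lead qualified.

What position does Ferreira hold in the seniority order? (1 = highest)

By classification: Horvat and Reyes (Journeyperson); then Szabo (Operator); then Halvorsen and Mbeki (Helper); then Ferreira, Lund and Ibarra (Probationary).
Horvat and Reyes are each shift-lead qualified, so the next rule applies.
Among Horvat and Reyes, alphabetically by surname: Horvat before Reyes.
Halvorsen and Mbeki are each shift-lead qualified, so the next rule applies.
Among Halvorsen and Mbeki, alphabetically by surname: Halvorsen before Mbeki.
Among Ferreira, Lund and Ibarra, shift-lead qualified before not shift-lead qualified: Ferreira and Lund (shift-lead qualified) before Ibarra (not shift-lead qualified).
Among Ferreira and Lund, alphabetically by surname: Ferreira before Lund.
Order: Horvat, Reyes, Szabo, Halvorsen, Mbeki, Ferreira, Lund, Ibarra. So position 6.

6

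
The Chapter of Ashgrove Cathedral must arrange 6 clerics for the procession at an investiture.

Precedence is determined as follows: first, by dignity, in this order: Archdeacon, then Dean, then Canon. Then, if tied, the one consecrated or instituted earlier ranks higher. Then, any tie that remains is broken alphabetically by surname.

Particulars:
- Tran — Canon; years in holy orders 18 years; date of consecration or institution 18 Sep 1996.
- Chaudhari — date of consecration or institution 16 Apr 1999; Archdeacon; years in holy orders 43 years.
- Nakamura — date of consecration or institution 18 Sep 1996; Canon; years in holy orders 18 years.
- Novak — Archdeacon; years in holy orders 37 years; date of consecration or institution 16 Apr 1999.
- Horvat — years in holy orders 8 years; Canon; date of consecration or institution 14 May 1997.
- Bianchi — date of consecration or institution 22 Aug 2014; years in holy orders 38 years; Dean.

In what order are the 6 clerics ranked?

By dignity: Chaudhari and Novak (Archdeacon); then Bianchi (Dean); then Nakamura, Tran and Horvat (Canon).
Chaudhari and Novak both have date of consecration or institution 16 Apr 1999, so the next rule applies.
Among Chaudhari and Novak, alphabetically by surname: Chaudhari before Novak.
Among Nakamura, Tran and Horvat, by date of consecration or institution (earlier first): Nakamura and Tran (18 Sep 1996) before Horvat (14 May 1997).
Among Nakamura and Tran, alphabetically by surname: Nakamura before Tran.
Full order: Chaudhari, Novak, Bianchi, Nakamura, Tran, Horvat.

Chaudhari, Novak, Bianchi, Nakamura, Tran, Horvat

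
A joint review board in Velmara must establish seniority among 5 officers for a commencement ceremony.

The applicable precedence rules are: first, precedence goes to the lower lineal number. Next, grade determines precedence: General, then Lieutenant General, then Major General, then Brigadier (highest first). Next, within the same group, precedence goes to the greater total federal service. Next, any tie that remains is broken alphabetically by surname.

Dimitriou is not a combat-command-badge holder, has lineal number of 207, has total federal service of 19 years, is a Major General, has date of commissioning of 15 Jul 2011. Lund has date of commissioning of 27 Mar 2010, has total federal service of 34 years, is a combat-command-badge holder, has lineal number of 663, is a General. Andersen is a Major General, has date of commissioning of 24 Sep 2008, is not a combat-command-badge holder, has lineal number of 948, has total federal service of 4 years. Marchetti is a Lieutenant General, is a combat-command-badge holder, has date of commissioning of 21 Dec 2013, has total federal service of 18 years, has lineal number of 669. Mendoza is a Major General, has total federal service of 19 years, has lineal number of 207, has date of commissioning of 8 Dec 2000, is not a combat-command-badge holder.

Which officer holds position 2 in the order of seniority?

Mendoza

By lineal number (lower first): Dimitriou and Mendoza (both 207); then Lund (663); then Marchetti (669); then Andersen (948).
Dimitriou and Mendoza are each Major General, so the next rule applies.
Dimitriou and Mendoza both have total federal service 19 years, so the next rule applies.
Among Dimitriou and Mendoza, alphabetically by surname: Dimitriou before Mendoza.
Order: Dimitriou, Mendoza, Lund, Marchetti, Andersen.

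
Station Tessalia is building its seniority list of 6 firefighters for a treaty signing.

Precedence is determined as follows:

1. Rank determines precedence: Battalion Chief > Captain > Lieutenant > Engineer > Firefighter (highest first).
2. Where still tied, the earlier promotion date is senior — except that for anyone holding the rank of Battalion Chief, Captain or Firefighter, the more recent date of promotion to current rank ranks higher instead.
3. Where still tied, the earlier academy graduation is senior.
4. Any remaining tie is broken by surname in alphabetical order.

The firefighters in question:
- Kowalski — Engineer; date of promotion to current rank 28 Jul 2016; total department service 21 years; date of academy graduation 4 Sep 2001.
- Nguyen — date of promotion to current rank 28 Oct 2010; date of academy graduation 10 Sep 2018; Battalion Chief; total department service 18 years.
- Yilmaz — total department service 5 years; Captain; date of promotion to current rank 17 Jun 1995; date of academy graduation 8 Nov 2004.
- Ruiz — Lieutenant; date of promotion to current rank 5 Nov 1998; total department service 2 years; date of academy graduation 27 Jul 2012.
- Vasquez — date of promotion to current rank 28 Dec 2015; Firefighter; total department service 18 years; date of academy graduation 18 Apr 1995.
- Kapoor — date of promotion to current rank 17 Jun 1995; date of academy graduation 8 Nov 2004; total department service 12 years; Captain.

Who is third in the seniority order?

By rank: Nguyen (Battalion Chief); then Kapoor and Yilmaz (Captain); then Ruiz (Lieutenant); then Kowalski (Engineer); then Vasquez (Firefighter).
Kapoor and Yilmaz both have date of promotion to current rank 17 Jun 1995, so the next rule applies.
Kapoor and Yilmaz both have date of academy graduation 8 Nov 2004, so the next rule applies.
Among Kapoor and Yilmaz, alphabetically by surname: Kapoor before Yilmaz.
Order: Nguyen, Kapoor, Yilmaz, Ruiz, Kowalski, Vasquez.

Yilmaz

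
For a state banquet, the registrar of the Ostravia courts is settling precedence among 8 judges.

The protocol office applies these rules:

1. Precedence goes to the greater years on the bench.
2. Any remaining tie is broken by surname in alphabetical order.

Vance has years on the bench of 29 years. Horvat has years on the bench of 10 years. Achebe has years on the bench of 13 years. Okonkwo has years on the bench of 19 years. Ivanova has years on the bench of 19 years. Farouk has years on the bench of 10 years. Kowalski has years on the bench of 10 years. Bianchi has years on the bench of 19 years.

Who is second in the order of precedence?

Bianchi

By years on the bench (higher first): Vance (29 years); then Bianchi, Ivanova and Okonkwo (each 19 years); then Achebe (13 years); then Farouk, Horvat and Kowalski (each 10 years).
Among Bianchi, Ivanova and Okonkwo, alphabetically by surname: Bianchi before Ivanova before Okonkwo.
Among Farouk, Horvat and Kowalski, alphabetically by surname: Farouk before Horvat before Kowalski.
Order: Vance, Bianchi, Ivanova, Okonkwo, Achebe, Farouk, Horvat, Kowalski.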